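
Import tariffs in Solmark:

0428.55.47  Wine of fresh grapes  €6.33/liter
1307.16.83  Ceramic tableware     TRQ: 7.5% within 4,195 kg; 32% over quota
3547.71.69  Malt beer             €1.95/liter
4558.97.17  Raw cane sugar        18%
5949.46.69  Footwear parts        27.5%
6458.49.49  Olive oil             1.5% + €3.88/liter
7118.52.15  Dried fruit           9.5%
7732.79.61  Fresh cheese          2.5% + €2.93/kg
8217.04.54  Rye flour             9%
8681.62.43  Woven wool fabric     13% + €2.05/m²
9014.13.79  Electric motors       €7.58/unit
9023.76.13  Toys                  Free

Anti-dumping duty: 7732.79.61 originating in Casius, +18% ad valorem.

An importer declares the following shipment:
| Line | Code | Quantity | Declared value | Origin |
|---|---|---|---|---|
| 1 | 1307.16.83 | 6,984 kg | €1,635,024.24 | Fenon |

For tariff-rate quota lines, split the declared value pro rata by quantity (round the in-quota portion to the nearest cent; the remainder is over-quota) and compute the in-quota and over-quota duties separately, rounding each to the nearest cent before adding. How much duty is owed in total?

Line 1 (1307.16.83, Fenon, 6,984 kg, €1,635,024.24):
Code 1307.16.83 is under a tariff-rate quota (threshold 4,195 kg). In-quota: 4,195 kg at 7.5%; over-quota: 2,789 kg at 32%.
Pro-rata value split: in-quota = €1,635,024.24 × 4,195/6,984 = €982,091.45; over-quota = €1,635,024.24 − €982,091.45 = €652,932.79.
In-quota duty = €982,091.45 × 7.5% = €73,656.86. Over-quota duty = €652,932.79 × 32% = €208,938.49.
Line duty = €73,656.86 + €208,938.49 = €282,595.35.

€282,595.35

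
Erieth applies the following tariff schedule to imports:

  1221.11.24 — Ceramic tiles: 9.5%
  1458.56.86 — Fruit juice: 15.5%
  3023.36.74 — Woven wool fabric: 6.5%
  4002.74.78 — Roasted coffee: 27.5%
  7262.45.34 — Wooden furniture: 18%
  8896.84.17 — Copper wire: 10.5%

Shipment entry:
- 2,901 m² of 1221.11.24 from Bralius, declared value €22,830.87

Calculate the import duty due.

€2,168.93

Line 1 (1221.11.24, Bralius, 2,901 m², €22,830.87):
Base rate for 1221.11.24 is 9.5%.
Duty = €22,830.87 × 9.5% = €2,168.93.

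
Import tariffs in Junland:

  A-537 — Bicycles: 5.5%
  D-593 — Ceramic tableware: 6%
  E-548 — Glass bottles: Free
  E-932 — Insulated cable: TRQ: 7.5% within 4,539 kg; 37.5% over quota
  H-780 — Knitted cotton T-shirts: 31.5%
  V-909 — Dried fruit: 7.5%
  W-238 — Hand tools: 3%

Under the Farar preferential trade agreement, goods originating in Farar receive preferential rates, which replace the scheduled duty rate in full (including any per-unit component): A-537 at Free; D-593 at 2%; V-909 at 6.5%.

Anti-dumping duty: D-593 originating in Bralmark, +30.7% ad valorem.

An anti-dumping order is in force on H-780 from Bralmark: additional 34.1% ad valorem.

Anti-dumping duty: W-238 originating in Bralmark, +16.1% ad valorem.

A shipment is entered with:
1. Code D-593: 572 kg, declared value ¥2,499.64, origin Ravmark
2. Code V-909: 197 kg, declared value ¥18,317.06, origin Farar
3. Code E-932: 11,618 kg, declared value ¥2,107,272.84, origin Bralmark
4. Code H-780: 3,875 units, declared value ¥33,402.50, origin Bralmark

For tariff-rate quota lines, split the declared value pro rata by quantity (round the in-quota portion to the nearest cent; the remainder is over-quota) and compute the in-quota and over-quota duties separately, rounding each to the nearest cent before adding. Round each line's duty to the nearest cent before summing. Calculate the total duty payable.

Line 1 (D-593, Ravmark, 572 kg, ¥2,499.64):
Base rate for D-593 is 6%.
D-593 has an FTA preferential rate, but origin Ravmark is not Farar; base rate stands.
The additional-duty order on D-593 targets Bralmark, not Ravmark; it does not apply.
Duty = ¥2,499.64 × 6% = ¥149.98.
Line 2 (V-909, Farar, 197 kg, ¥18,317.06):
Base rate for V-909 is 7.5%.
Origin Farar qualifies under the Junland–Farar agreement and V-909 is covered: preferential rate 6.5% applies instead.
Duty = ¥18,317.06 × 6.5% = ¥1,190.61.
Line 3 (E-932, Bralmark, 11,618 kg, ¥2,107,272.84):
Code E-932 is under a tariff-rate quota (threshold 4,539 kg). In-quota: 4,539 kg at 7.5%; over-quota: 7,079 kg at 37.5%.
Pro-rata value split: in-quota = ¥2,107,272.84 × 4,539/11,618 = ¥823,283.82; over-quota = ¥2,107,272.84 − ¥823,283.82 = ¥1,283,989.02.
In-quota duty = ¥823,283.82 × 7.5% = ¥61,746.29. Over-quota duty = ¥1,283,989.02 × 37.5% = ¥481,495.88.
Line duty = ¥61,746.29 + ¥481,495.88 = ¥543,242.17.
Line 4 (H-780, Bralmark, 3,875 units, ¥33,402.50):
Base rate for H-780 is 31.5%.
Additional duty on H-780 from Bralmark: +34.1%. Applied ad valorem rate: 31.5% + 34.1% = 65.6%.
Duty = ¥33,402.50 × 65.6% = ¥21,912.04.
Total = ¥149.98 + ¥1,190.61 + ¥543,242.17 + ¥21,912.04 = ¥566,494.80.

¥566,494.80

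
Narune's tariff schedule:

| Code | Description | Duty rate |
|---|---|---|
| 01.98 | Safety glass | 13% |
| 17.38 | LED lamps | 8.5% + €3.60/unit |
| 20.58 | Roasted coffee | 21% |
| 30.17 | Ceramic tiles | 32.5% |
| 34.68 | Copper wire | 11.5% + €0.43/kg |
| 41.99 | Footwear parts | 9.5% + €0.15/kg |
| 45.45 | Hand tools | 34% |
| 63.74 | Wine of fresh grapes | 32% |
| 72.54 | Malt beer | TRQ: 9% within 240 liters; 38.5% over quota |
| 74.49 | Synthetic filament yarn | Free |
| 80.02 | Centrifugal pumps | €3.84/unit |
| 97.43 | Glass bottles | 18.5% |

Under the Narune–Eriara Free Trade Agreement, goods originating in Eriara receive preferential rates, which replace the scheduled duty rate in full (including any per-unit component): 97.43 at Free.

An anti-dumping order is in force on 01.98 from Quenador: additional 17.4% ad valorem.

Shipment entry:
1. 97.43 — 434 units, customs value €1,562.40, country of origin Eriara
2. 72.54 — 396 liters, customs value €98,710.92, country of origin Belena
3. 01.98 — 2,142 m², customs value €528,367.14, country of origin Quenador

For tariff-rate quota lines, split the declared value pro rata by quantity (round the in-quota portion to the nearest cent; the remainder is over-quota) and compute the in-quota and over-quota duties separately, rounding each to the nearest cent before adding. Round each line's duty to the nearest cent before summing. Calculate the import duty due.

Line 1 (97.43, Eriara, 434 units, €1,562.40):
Base rate for 97.43 is 18.5%.
Origin Eriara qualifies under the Narune–Eriara agreement and 97.43 is covered: preferential rate Free applies instead.
Duty = €1,562.40 × 0% = €0.00.
Line 2 (72.54, Belena, 396 liters, €98,710.92):
Code 72.54 is under a tariff-rate quota (threshold 240 liters). In-quota: 240 liters at 9%; over-quota: 156 liters at 38.5%.
Pro-rata value split: in-quota = €98,710.92 × 240/396 = €59,824.80; over-quota = €98,710.92 − €59,824.80 = €38,886.12.
In-quota duty = €59,824.80 × 9% = €5,384.23. Over-quota duty = €38,886.12 × 38.5% = €14,971.16.
Line duty = €5,384.23 + €14,971.16 = €20,355.39.
Line 3 (01.98, Quenador, 2,142 m², €528,367.14):
Base rate for 01.98 is 13%.
Additional duty on 01.98 from Quenador: +17.4%. Applied ad valorem rate: 13% + 17.4% = 30.4%.
Duty = €528,367.14 × 30.4% = €160,623.61.
Total = €0.00 + €20,355.39 + €160,623.61 = €180,979.00.

€180,979.00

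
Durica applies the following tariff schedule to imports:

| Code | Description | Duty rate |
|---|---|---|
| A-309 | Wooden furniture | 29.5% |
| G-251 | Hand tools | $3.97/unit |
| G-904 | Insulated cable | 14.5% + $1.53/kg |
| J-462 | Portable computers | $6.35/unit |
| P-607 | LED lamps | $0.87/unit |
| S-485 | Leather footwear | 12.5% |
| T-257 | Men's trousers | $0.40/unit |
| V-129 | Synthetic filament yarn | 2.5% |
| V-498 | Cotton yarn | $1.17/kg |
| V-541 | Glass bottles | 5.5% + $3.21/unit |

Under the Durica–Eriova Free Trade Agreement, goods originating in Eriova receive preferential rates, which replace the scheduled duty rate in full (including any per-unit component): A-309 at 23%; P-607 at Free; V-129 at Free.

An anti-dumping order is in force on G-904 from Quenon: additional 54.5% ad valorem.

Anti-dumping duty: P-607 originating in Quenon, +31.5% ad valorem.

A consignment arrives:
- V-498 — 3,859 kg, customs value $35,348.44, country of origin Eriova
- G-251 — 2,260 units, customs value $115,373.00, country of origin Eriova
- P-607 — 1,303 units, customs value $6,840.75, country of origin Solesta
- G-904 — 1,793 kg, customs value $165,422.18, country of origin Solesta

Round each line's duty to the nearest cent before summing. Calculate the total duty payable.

$41,350.35

Line 1 (V-498, Eriova, 3,859 kg, $35,348.44):
Base rate for V-498 is $1.17/kg.
Origin Eriova is the FTA partner but V-498 is not on the preference list; base rate stands.
Duty = 3,859 × $1.17 = $4,515.03.
Line 2 (G-251, Eriova, 2,260 units, $115,373.00):
Base rate for G-251 is $3.97/unit.
Origin Eriova is the FTA partner but G-251 is not on the preference list; base rate stands.
Duty = 2,260 × $3.97 = $8,972.20.
Line 3 (P-607, Solesta, 1,303 units, $6,840.75):
Base rate for P-607 is $0.87/unit.
P-607 has an FTA preferential rate, but origin Solesta is not Eriova; base rate stands.
The additional-duty order on P-607 targets Quenon, not Solesta; it does not apply.
Duty = 1,303 × $0.87 = $1,133.61.
Line 4 (G-904, Solesta, 1,793 kg, $165,422.18):
Base rate for G-904 is 14.5% + $1.53/kg.
The additional-duty order on G-904 targets Quenon, not Solesta; it does not apply.
Duty = $165,422.18 × 14.5% + 1,793 × $1.53 = $26,729.51.
Total = $4,515.03 + $8,972.20 + $1,133.61 + $26,729.51 = $41,350.35.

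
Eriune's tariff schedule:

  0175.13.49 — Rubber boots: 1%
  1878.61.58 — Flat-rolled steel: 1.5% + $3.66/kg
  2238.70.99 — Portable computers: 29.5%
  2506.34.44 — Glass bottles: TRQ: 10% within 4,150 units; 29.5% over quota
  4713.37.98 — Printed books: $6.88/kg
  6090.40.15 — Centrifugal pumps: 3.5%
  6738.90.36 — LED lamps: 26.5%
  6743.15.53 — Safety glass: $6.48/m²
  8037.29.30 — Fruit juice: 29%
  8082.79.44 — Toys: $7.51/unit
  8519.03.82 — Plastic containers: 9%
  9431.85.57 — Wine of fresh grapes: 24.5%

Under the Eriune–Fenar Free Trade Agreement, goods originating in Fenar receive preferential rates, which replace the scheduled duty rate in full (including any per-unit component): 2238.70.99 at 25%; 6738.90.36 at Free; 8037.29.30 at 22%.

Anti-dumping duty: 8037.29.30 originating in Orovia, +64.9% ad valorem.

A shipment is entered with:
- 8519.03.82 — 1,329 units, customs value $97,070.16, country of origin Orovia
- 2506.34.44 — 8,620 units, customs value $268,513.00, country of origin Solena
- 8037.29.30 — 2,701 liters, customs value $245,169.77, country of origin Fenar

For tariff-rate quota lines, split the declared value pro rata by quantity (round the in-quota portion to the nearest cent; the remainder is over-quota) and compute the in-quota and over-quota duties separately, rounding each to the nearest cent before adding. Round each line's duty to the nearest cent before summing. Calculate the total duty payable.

$116,676.86

Line 1 (8519.03.82, Orovia, 1,329 units, $97,070.16):
Base rate for 8519.03.82 is 9%.
Duty = $97,070.16 × 9% = $8,736.31.
Line 2 (2506.34.44, Solena, 8,620 units, $268,513.00):
Code 2506.34.44 is under a tariff-rate quota (threshold 4,150 units). In-quota: 4,150 units at 10%; over-quota: 4,470 units at 29.5%.
Pro-rata value split: in-quota = $268,513.00 × 4,150/8,620 = $129,272.50; over-quota = $268,513.00 − $129,272.50 = $139,240.50.
In-quota duty = $129,272.50 × 10% = $12,927.25. Over-quota duty = $139,240.50 × 29.5% = $41,075.95.
Line duty = $12,927.25 + $41,075.95 = $54,003.20.
Line 3 (8037.29.30, Fenar, 2,701 liters, $245,169.77):
Base rate for 8037.29.30 is 29%.
Origin Fenar qualifies under the Eriune–Fenar agreement and 8037.29.30 is covered: preferential rate 22% applies instead.
The additional-duty order on 8037.29.30 targets Orovia, not Fenar; it does not apply.
Duty = $245,169.77 × 22% = $53,937.35.
Total = $8,736.31 + $54,003.20 + $53,937.35 = $116,676.86.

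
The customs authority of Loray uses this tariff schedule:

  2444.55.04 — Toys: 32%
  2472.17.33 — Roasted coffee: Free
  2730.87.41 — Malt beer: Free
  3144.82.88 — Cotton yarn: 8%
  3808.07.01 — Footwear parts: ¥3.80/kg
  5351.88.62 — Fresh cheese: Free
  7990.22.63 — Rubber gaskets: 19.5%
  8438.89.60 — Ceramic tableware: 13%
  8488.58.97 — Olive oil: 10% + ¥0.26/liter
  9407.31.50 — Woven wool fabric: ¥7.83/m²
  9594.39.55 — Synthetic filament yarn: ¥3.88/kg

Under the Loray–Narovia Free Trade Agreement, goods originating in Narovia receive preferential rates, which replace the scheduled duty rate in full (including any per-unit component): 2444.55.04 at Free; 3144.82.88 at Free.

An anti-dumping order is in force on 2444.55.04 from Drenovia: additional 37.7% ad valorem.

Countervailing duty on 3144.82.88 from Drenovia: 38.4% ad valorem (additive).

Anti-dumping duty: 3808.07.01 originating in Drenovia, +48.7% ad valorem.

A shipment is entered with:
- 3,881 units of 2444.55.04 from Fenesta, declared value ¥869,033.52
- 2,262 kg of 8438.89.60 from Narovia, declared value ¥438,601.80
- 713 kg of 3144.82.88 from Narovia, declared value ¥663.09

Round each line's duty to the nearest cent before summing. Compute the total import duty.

¥335,108.96

Line 1 (2444.55.04, Fenesta, 3,881 units, ¥869,033.52):
Base rate for 2444.55.04 is 32%.
2444.55.04 has an FTA preferential rate, but origin Fenesta is not Narovia; base rate stands.
The additional-duty order on 2444.55.04 targets Drenovia, not Fenesta; it does not apply.
Duty = ¥869,033.52 × 32% = ¥278,090.73.
Line 2 (8438.89.60, Narovia, 2,262 kg, ¥438,601.80):
Base rate for 8438.89.60 is 13%.
Origin Narovia is the FTA partner but 8438.89.60 is not on the preference list; base rate stands.
Duty = ¥438,601.80 × 13% = ¥57,018.23.
Line 3 (3144.82.88, Narovia, 713 kg, ¥663.09):
Base rate for 3144.82.88 is 8%.
Origin Narovia qualifies under the Loray–Narovia agreement and 3144.82.88 is covered: preferential rate Free applies instead.
The additional-duty order on 3144.82.88 targets Drenovia, not Narovia; it does not apply.
Duty = ¥663.09 × 0% = ¥0.00.
Total = ¥278,090.73 + ¥57,018.23 + ¥0.00 = ¥335,108.96.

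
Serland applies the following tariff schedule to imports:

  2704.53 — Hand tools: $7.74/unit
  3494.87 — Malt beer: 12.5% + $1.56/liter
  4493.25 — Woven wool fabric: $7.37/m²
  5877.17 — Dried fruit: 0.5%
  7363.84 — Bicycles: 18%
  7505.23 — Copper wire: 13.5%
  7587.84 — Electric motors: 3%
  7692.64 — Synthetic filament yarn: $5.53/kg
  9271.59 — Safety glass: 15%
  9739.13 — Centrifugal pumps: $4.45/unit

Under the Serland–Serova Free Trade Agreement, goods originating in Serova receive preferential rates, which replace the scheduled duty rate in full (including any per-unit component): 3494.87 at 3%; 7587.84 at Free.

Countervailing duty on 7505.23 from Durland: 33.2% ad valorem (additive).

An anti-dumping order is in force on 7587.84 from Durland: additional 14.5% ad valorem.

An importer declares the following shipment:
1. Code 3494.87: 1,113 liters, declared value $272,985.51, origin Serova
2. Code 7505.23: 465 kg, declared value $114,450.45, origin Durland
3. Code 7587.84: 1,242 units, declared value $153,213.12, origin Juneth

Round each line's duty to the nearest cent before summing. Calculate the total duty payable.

Line 1 (3494.87, Serova, 1,113 liters, $272,985.51):
Base rate for 3494.87 is 12.5% + $1.56/liter.
Origin Serova qualifies under the Serland–Serova agreement and 3494.87 is covered: preferential rate 3% applies instead.
Duty = $272,985.51 × 3% = $8,189.57.
Line 2 (7505.23, Durland, 465 kg, $114,450.45):
Base rate for 7505.23 is 13.5%.
Additional duty on 7505.23 from Durland: +33.2%. Applied ad valorem rate: 13.5% + 33.2% = 46.7%.
Duty = $114,450.45 × 46.7% = $53,448.36.
Line 3 (7587.84, Juneth, 1,242 units, $153,213.12):
Base rate for 7587.84 is 3%.
7587.84 has an FTA preferential rate, but origin Juneth is not Serova; base rate stands.
The additional-duty order on 7587.84 targets Durland, not Juneth; it does not apply.
Duty = $153,213.12 × 3% = $4,596.39.
Total = $8,189.57 + $53,448.36 + $4,596.39 = $66,234.32.

$66,234.32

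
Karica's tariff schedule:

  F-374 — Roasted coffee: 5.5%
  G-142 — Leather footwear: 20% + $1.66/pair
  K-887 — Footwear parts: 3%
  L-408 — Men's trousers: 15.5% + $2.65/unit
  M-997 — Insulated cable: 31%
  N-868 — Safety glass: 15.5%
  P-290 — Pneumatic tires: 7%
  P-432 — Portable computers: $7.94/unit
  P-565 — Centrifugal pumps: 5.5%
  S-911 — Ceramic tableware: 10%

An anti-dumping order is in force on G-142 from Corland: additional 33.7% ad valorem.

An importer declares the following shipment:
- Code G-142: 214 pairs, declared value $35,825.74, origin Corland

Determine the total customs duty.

Line 1 (G-142, Corland, 214 pairs, $35,825.74):
Base rate for G-142 is 20% + $1.66/pair.
Additional duty on G-142 from Corland: +33.7%. Applied ad valorem rate: 20% + 33.7% = 53.7%.
Duty = $35,825.74 × 53.7% + 214 × $1.66 = $19,593.66.

$19,593.66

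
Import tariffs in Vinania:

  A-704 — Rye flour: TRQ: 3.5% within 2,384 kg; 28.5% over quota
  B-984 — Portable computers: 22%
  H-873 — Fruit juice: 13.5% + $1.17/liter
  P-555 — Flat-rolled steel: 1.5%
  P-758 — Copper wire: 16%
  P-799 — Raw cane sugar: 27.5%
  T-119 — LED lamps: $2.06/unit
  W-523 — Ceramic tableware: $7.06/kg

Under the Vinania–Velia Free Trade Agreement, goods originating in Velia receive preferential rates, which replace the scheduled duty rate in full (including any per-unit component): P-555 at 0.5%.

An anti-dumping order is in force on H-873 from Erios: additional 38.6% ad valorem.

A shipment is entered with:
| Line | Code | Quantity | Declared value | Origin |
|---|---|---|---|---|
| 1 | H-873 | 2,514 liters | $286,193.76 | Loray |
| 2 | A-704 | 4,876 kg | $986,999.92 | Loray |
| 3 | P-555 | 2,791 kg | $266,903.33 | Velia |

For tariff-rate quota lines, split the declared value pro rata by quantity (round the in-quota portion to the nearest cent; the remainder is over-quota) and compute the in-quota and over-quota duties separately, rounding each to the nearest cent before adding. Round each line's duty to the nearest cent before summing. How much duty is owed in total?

$203,564.71

Line 1 (H-873, Loray, 2,514 liters, $286,193.76):
Base rate for H-873 is 13.5% + $1.17/liter.
The additional-duty order on H-873 targets Erios, not Loray; it does not apply.
Duty = $286,193.76 × 13.5% + 2,514 × $1.17 = $41,577.54.
Line 2 (A-704, Loray, 4,876 kg, $986,999.92):
Code A-704 is under a tariff-rate quota (threshold 2,384 kg). In-quota: 2,384 kg at 3.5%; over-quota: 2,492 kg at 28.5%.
Pro-rata value split: in-quota = $986,999.92 × 2,384/4,876 = $482,569.28; over-quota = $986,999.92 − $482,569.28 = $504,430.64.
In-quota duty = $482,569.28 × 3.5% = $16,889.92. Over-quota duty = $504,430.64 × 28.5% = $143,762.73.
Line duty = $16,889.92 + $143,762.73 = $160,652.65.
Line 3 (P-555, Velia, 2,791 kg, $266,903.33):
Base rate for P-555 is 1.5%.
Origin Velia qualifies under the Vinania–Velia agreement and P-555 is covered: preferential rate 0.5% applies instead.
Duty = $266,903.33 × 0.5% = $1,334.52.
Total = $41,577.54 + $160,652.65 + $1,334.52 = $203,564.71.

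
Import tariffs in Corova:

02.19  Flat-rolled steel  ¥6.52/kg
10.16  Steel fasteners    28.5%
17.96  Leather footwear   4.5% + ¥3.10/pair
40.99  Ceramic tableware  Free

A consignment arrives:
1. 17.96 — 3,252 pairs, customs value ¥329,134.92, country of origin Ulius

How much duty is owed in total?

¥24,892.27

Line 1 (17.96, Ulius, 3,252 pairs, ¥329,134.92):
Base rate for 17.96 is 4.5% + ¥3.10/pair.
Duty = ¥329,134.92 × 4.5% + 3,252 × ¥3.10 = ¥24,892.27.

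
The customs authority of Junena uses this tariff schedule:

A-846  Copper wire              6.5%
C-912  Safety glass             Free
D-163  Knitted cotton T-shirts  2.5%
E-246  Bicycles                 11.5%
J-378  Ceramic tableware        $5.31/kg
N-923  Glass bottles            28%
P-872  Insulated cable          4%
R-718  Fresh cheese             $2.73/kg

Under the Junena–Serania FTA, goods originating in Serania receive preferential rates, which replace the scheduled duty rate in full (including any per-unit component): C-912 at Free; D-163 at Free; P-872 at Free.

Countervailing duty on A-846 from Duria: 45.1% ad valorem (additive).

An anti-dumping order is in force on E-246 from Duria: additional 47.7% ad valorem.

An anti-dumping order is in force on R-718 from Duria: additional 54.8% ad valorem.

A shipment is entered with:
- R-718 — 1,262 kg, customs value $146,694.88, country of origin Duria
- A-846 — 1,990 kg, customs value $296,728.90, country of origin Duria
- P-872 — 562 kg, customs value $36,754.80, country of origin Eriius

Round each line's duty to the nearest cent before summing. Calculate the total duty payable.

Line 1 (R-718, Duria, 1,262 kg, $146,694.88):
Base rate for R-718 is $2.73/kg.
Additional duty on R-718 from Duria: +54.8% ad valorem. Applied ad valorem rate = 54.8%.
Duty = $146,694.88 × 54.8% + 1,262 × $2.73 = $83,834.05.
Line 2 (A-846, Duria, 1,990 kg, $296,728.90):
Base rate for A-846 is 6.5%.
Additional duty on A-846 from Duria: +45.1%. Applied ad valorem rate: 6.5% + 45.1% = 51.6%.
Duty = $296,728.90 × 51.6% = $153,112.11.
Line 3 (P-872, Eriius, 562 kg, $36,754.80):
Base rate for P-872 is 4%.
P-872 has an FTA preferential rate, but origin Eriius is not Serania; base rate stands.
Duty = $36,754.80 × 4% = $1,470.19.
Total = $83,834.05 + $153,112.11 + $1,470.19 = $238,416.35.

$238,416.35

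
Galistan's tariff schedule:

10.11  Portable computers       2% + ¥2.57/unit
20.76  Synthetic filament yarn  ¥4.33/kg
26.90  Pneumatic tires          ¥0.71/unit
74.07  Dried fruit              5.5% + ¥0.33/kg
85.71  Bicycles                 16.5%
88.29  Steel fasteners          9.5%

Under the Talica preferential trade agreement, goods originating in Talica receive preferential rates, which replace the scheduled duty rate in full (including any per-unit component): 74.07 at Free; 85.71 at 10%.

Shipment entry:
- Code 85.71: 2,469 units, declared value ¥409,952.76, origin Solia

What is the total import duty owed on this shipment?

¥67,642.21

Line 1 (85.71, Solia, 2,469 units, ¥409,952.76):
Base rate for 85.71 is 16.5%.
85.71 has an FTA preferential rate, but origin Solia is not Talica; base rate stands.
Duty = ¥409,952.76 × 16.5% = ¥67,642.21.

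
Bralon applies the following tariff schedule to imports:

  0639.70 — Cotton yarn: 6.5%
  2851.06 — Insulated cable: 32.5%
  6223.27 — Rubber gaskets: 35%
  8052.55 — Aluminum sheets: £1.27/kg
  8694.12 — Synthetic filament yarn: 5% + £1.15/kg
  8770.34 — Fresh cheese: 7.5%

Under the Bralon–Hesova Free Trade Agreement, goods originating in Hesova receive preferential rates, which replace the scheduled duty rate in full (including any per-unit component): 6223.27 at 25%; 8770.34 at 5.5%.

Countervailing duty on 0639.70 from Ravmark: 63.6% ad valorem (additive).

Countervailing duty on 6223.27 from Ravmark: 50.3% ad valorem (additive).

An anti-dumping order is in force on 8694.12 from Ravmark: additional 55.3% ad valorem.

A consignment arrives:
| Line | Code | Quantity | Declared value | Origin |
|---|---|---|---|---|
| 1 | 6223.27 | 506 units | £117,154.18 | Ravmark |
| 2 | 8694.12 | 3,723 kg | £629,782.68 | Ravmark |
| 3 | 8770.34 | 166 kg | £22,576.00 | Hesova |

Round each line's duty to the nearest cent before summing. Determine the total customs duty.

Line 1 (6223.27, Ravmark, 506 units, £117,154.18):
Base rate for 6223.27 is 35%.
6223.27 has an FTA preferential rate, but origin Ravmark is not Hesova; base rate stands.
Additional duty on 6223.27 from Ravmark: +50.3%. Applied ad valorem rate: 35% + 50.3% = 85.3%.
Duty = £117,154.18 × 85.3% = £99,932.52.
Line 2 (8694.12, Ravmark, 3,723 kg, £629,782.68):
Base rate for 8694.12 is 5% + £1.15/kg.
Additional duty on 8694.12 from Ravmark: +55.3%. Applied ad valorem rate: 5% + 55.3% = 60.3%.
Duty = £629,782.68 × 60.3% + 3,723 × £1.15 = £384,040.41.
Line 3 (8770.34, Hesova, 166 kg, £22,576.00):
Base rate for 8770.34 is 7.5%.
Origin Hesova qualifies under the Bralon–Hesova agreement and 8770.34 is covered: preferential rate 5.5% applies instead.
Duty = £22,576.00 × 5.5% = £1,241.68.
Total = £99,932.52 + £384,040.41 + £1,241.68 = £485,214.61.

£485,214.61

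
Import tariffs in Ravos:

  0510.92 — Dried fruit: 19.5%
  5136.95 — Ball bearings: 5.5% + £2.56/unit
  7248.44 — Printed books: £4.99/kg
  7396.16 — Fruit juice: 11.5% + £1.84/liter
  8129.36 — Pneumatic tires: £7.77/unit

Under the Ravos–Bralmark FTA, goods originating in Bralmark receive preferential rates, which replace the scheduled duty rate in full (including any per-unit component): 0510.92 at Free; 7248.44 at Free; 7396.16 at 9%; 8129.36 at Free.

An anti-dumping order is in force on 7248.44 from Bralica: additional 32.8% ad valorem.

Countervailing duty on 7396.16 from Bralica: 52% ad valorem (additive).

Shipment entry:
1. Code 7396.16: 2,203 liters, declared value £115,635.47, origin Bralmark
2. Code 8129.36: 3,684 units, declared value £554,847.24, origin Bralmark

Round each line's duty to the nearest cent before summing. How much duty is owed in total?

£10,407.19

Line 1 (7396.16, Bralmark, 2,203 liters, £115,635.47):
Base rate for 7396.16 is 11.5% + £1.84/liter.
Origin Bralmark qualifies under the Ravos–Bralmark agreement and 7396.16 is covered: preferential rate 9% applies instead.
The additional-duty order on 7396.16 targets Bralica, not Bralmark; it does not apply.
Duty = £115,635.47 × 9% = £10,407.19.
Line 2 (8129.36, Bralmark, 3,684 units, £554,847.24):
Base rate for 8129.36 is £7.77/unit.
Origin Bralmark qualifies under the Ravos–Bralmark agreement and 8129.36 is covered: preferential rate Free applies instead.
Duty = £554,847.24 × 0% = £0.00.
Total = £10,407.19 + £0.00 = £10,407.19.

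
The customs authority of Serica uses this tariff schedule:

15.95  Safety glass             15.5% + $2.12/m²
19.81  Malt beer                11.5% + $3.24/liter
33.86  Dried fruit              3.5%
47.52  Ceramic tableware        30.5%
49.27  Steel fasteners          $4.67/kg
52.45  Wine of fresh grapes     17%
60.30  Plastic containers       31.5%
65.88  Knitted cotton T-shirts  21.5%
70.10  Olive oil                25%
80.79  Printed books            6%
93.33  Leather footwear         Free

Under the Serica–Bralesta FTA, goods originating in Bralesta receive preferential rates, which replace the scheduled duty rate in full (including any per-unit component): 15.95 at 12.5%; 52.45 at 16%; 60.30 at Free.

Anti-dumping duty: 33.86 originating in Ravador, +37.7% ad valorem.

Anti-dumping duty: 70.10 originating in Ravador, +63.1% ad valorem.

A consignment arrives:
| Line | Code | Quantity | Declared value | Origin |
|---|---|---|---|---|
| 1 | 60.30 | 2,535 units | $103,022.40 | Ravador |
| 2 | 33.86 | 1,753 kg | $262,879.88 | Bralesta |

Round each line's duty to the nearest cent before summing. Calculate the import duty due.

Line 1 (60.30, Ravador, 2,535 units, $103,022.40):
Base rate for 60.30 is 31.5%.
60.30 has an FTA preferential rate, but origin Ravador is not Bralesta; base rate stands.
Duty = $103,022.40 × 31.5% = $32,452.06.
Line 2 (33.86, Bralesta, 1,753 kg, $262,879.88):
Base rate for 33.86 is 3.5%.
Origin Bralesta is the FTA partner but 33.86 is not on the preference list; base rate stands.
The additional-duty order on 33.86 targets Ravador, not Bralesta; it does not apply.
Duty = $262,879.88 × 3.5% = $9,200.80.
Total = $32,452.06 + $9,200.80 = $41,652.86.

$41,652.86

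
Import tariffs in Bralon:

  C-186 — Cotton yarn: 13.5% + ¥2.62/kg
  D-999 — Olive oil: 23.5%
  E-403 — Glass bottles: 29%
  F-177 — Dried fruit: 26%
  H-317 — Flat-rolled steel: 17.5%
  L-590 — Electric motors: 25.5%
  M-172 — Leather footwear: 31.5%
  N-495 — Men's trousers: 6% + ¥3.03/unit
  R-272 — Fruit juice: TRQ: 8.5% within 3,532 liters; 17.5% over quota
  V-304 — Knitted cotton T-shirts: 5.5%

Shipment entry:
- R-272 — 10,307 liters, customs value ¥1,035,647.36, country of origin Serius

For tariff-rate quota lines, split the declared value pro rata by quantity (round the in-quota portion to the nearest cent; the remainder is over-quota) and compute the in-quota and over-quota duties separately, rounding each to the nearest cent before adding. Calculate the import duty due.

¥149,297.71

Line 1 (R-272, Serius, 10,307 liters, ¥1,035,647.36):
Code R-272 is under a tariff-rate quota (threshold 3,532 liters). In-quota: 3,532 liters at 8.5%; over-quota: 6,775 liters at 17.5%.
Pro-rata value split: in-quota = ¥1,035,647.36 × 3,532/10,307 = ¥354,895.36; over-quota = ¥1,035,647.36 − ¥354,895.36 = ¥680,752.00.
In-quota duty = ¥354,895.36 × 8.5% = ¥30,166.11. Over-quota duty = ¥680,752.00 × 17.5% = ¥119,131.60.
Line duty = ¥30,166.11 + ¥119,131.60 = ¥149,297.71.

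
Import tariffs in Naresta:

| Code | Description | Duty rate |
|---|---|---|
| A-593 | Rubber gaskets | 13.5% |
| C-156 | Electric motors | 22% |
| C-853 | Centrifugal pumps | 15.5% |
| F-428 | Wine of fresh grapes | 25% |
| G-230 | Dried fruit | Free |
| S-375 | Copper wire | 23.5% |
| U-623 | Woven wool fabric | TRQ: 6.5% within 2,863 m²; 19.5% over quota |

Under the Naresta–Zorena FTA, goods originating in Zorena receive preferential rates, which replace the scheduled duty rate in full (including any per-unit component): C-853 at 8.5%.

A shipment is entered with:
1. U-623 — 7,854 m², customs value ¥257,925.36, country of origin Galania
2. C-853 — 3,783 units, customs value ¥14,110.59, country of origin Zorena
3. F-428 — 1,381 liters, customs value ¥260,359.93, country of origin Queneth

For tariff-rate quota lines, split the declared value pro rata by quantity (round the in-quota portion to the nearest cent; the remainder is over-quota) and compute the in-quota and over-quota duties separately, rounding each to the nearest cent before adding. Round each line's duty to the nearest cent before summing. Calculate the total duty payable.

¥104,362.11

Line 1 (U-623, Galania, 7,854 m², ¥257,925.36):
Code U-623 is under a tariff-rate quota (threshold 2,863 m²). In-quota: 2,863 m² at 6.5%; over-quota: 4,991 m² at 19.5%.
Pro-rata value split: in-quota = ¥257,925.36 × 2,863/7,854 = ¥94,020.92; over-quota = ¥257,925.36 − ¥94,020.92 = ¥163,904.44.
In-quota duty = ¥94,020.92 × 6.5% = ¥6,111.36. Over-quota duty = ¥163,904.44 × 19.5% = ¥31,961.37.
Line duty = ¥6,111.36 + ¥31,961.37 = ¥38,072.73.
Line 2 (C-853, Zorena, 3,783 units, ¥14,110.59):
Base rate for C-853 is 15.5%.
Origin Zorena qualifies under the Naresta–Zorena agreement and C-853 is covered: preferential rate 8.5% applies instead.
Duty = ¥14,110.59 × 8.5% = ¥1,199.40.
Line 3 (F-428, Queneth, 1,381 liters, ¥260,359.93):
Base rate for F-428 is 25%.
Duty = ¥260,359.93 × 25% = ¥65,089.98.
Total = ¥38,072.73 + ¥1,199.40 + ¥65,089.98 = ¥104,362.11.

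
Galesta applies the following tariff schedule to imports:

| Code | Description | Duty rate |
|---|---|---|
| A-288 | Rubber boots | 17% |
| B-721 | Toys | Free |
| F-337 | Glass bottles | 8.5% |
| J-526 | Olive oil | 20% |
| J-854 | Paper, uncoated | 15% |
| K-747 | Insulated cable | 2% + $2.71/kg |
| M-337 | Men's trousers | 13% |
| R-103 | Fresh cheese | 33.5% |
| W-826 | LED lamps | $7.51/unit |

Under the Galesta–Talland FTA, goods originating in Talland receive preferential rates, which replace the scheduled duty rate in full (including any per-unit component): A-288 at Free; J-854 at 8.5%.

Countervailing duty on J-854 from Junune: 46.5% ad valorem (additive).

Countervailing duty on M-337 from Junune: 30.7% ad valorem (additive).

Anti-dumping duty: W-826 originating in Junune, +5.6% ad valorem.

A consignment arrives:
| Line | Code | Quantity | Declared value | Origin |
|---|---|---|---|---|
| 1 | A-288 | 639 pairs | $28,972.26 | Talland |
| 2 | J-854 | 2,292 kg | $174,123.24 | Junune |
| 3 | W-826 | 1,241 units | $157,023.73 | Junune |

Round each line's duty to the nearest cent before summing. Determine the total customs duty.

$125,199.03

Line 1 (A-288, Talland, 639 pairs, $28,972.26):
Base rate for A-288 is 17%.
Origin Talland qualifies under the Galesta–Talland agreement and A-288 is covered: preferential rate Free applies instead.
Duty = $28,972.26 × 0% = $0.00.
Line 2 (J-854, Junune, 2,292 kg, $174,123.24):
Base rate for J-854 is 15%.
J-854 has an FTA preferential rate, but origin Junune is not Talland; base rate stands.
Additional duty on J-854 from Junune: +46.5%. Applied ad valorem rate: 15% + 46.5% = 61.5%.
Duty = $174,123.24 × 61.5% = $107,085.79.
Line 3 (W-826, Junune, 1,241 units, $157,023.73):
Base rate for W-826 is $7.51/unit.
Additional duty on W-826 from Junune: +5.6% ad valorem. Applied ad valorem rate = 5.6%.
Duty = $157,023.73 × 5.6% + 1,241 × $7.51 = $18,113.24.
Total = $0.00 + $107,085.79 + $18,113.24 = $125,199.03.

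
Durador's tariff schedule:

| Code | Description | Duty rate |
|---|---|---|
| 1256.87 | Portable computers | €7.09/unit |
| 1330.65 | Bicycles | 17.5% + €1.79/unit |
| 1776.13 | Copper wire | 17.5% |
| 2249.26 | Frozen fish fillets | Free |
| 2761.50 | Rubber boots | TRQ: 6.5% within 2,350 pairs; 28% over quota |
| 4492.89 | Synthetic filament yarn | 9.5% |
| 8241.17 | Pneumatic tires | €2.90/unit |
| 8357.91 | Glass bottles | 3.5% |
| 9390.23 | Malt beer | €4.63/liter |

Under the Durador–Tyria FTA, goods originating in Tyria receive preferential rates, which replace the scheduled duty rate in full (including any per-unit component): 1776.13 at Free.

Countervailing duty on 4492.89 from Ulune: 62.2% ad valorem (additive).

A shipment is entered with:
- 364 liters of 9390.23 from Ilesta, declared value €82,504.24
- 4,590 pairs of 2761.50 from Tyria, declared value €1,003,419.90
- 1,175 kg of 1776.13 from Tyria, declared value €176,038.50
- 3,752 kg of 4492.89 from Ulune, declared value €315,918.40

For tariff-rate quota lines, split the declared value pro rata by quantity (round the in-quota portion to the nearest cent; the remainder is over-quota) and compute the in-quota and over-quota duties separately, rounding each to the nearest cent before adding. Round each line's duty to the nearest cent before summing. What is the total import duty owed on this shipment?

€398,703.68

Line 1 (9390.23, Ilesta, 364 liters, €82,504.24):
Base rate for 9390.23 is €4.63/liter.
Duty = 364 × €4.63 = €1,685.32.
Line 2 (2761.50, Tyria, 4,590 pairs, €1,003,419.90):
Code 2761.50 is under a tariff-rate quota (threshold 2,350 pairs). In-quota: 2,350 pairs at 6.5%; over-quota: 2,240 pairs at 28%.
Pro-rata value split: in-quota = €1,003,419.90 × 2,350/4,590 = €513,733.50; over-quota = €1,003,419.90 − €513,733.50 = €489,686.40.
In-quota duty = €513,733.50 × 6.5% = €33,392.68. Over-quota duty = €489,686.40 × 28% = €137,112.19.
Line duty = €33,392.68 + €137,112.19 = €170,504.87.
Line 3 (1776.13, Tyria, 1,175 kg, €176,038.50):
Base rate for 1776.13 is 17.5%.
Origin Tyria qualifies under the Durador–Tyria agreement and 1776.13 is covered: preferential rate Free applies instead.
Duty = €176,038.50 × 0% = €0.00.
Line 4 (4492.89, Ulune, 3,752 kg, €315,918.40):
Base rate for 4492.89 is 9.5%.
Additional duty on 4492.89 from Ulune: +62.2%. Applied ad valorem rate: 9.5% + 62.2% = 71.7%.
Duty = €315,918.40 × 71.7% = €226,513.49.
Total = €1,685.32 + €170,504.87 + €0.00 + €226,513.49 = €398,703.68.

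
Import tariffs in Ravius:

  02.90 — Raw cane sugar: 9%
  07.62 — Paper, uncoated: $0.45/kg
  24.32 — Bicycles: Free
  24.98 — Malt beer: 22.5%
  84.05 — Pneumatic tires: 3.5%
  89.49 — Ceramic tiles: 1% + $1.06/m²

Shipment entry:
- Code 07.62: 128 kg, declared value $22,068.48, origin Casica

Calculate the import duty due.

$57.60

Line 1 (07.62, Casica, 128 kg, $22,068.48):
Base rate for 07.62 is $0.45/kg.
Duty = 128 × $0.45 = $57.60.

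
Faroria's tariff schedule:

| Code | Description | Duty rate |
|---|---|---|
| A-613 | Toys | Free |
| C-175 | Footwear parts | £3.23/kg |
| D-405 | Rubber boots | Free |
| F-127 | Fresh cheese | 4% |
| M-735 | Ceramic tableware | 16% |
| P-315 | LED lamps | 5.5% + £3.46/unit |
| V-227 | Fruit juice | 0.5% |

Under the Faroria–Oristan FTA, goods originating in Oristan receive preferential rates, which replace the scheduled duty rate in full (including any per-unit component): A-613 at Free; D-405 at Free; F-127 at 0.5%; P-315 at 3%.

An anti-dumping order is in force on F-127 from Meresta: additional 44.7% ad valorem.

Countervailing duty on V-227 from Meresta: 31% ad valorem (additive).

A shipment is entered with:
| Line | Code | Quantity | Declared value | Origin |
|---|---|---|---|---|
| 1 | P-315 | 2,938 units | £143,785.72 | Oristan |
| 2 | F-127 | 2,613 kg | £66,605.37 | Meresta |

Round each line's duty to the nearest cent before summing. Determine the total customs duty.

£36,750.39

Line 1 (P-315, Oristan, 2,938 units, £143,785.72):
Base rate for P-315 is 5.5% + £3.46/unit.
Origin Oristan qualifies under the Faroria–Oristan agreement and P-315 is covered: preferential rate 3% applies instead.
Duty = £143,785.72 × 3% = £4,313.57.
Line 2 (F-127, Meresta, 2,613 kg, £66,605.37):
Base rate for F-127 is 4%.
F-127 has an FTA preferential rate, but origin Meresta is not Oristan; base rate stands.
Additional duty on F-127 from Meresta: +44.7%. Applied ad valorem rate: 4% + 44.7% = 48.7%.
Duty = £66,605.37 × 48.7% = £32,436.82.
Total = £4,313.57 + £32,436.82 = £36,750.39.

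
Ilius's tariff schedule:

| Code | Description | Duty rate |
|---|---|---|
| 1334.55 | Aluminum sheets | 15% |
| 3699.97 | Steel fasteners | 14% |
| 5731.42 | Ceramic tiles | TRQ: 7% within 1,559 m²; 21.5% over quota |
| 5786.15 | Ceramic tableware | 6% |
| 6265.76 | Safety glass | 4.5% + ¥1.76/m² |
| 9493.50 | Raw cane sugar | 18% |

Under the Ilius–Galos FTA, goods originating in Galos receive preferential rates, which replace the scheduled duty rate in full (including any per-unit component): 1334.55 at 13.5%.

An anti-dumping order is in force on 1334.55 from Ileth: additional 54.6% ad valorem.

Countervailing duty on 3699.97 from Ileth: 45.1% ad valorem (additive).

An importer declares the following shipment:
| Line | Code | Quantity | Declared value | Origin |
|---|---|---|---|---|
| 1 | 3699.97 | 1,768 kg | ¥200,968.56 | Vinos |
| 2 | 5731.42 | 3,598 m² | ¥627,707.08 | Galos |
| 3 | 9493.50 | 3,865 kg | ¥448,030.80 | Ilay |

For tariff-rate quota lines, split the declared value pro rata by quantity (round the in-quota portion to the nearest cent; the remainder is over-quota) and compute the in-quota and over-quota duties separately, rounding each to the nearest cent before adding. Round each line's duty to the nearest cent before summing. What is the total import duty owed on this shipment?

¥204,300.61

Line 1 (3699.97, Vinos, 1,768 kg, ¥200,968.56):
Base rate for 3699.97 is 14%.
The additional-duty order on 3699.97 targets Ileth, not Vinos; it does not apply.
Duty = ¥200,968.56 × 14% = ¥28,135.60.
Line 2 (5731.42, Galos, 3,598 m², ¥627,707.08):
Code 5731.42 is under a tariff-rate quota (threshold 1,559 m²). In-quota: 1,559 m² at 7%; over-quota: 2,039 m² at 21.5%.
Pro-rata value split: in-quota = ¥627,707.08 × 1,559/3,598 = ¥271,983.14; over-quota = ¥627,707.08 − ¥271,983.14 = ¥355,723.94.
In-quota duty = ¥271,983.14 × 7% = ¥19,038.82. Over-quota duty = ¥355,723.94 × 21.5% = ¥76,480.65.
Line duty = ¥19,038.82 + ¥76,480.65 = ¥95,519.47.
Line 3 (9493.50, Ilay, 3,865 kg, ¥448,030.80):
Base rate for 9493.50 is 18%.
Duty = ¥448,030.80 × 18% = ¥80,645.54.
Total = ¥28,135.60 + ¥95,519.47 + ¥80,645.54 = ¥204,300.61.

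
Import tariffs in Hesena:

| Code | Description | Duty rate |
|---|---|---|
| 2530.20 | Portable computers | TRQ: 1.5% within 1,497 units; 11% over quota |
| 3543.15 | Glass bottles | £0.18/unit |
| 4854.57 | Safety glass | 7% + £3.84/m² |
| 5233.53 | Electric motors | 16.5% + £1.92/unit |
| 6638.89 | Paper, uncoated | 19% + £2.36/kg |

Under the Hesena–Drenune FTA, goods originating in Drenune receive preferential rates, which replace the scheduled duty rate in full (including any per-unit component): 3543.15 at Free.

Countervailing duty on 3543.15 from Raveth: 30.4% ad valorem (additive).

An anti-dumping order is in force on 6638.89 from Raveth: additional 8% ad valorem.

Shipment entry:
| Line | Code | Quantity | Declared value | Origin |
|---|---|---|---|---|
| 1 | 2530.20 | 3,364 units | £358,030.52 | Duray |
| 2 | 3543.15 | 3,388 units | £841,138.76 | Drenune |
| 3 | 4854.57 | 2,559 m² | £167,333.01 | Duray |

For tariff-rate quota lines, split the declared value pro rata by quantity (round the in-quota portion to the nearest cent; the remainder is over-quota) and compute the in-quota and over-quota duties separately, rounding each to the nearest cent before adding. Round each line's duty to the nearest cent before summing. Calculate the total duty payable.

Line 1 (2530.20, Duray, 3,364 units, £358,030.52):
Code 2530.20 is under a tariff-rate quota (threshold 1,497 units). In-quota: 1,497 units at 1.5%; over-quota: 1,867 units at 11%.
Pro-rata value split: in-quota = £358,030.52 × 1,497/3,364 = £159,325.71; over-quota = £358,030.52 − £159,325.71 = £198,704.81.
In-quota duty = £159,325.71 × 1.5% = £2,389.89. Over-quota duty = £198,704.81 × 11% = £21,857.53.
Line duty = £2,389.89 + £21,857.53 = £24,247.42.
Line 2 (3543.15, Drenune, 3,388 units, £841,138.76):
Base rate for 3543.15 is £0.18/unit.
Origin Drenune qualifies under the Hesena–Drenune agreement and 3543.15 is covered: preferential rate Free applies instead.
The additional-duty order on 3543.15 targets Raveth, not Drenune; it does not apply.
Duty = £841,138.76 × 0% = £0.00.
Line 3 (4854.57, Duray, 2,559 m², £167,333.01):
Base rate for 4854.57 is 7% + £3.84/m².
Duty = £167,333.01 × 7% + 2,559 × £3.84 = £21,539.87.
Total = £24,247.42 + £0.00 + £21,539.87 = £45,787.29.

£45,787.29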